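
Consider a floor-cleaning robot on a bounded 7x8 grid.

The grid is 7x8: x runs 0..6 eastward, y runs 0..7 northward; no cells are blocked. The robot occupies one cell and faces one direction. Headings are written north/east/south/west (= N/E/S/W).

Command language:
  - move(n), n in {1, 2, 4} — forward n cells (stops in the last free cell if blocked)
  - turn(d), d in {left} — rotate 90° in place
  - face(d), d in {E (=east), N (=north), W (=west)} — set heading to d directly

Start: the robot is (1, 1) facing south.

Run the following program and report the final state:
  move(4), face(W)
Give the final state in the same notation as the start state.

(1, 0) facing west

begin: (1, 1) facing south
[1] after move(4): (1, 0) facing south
[2] after face(W): (1, 0) facing west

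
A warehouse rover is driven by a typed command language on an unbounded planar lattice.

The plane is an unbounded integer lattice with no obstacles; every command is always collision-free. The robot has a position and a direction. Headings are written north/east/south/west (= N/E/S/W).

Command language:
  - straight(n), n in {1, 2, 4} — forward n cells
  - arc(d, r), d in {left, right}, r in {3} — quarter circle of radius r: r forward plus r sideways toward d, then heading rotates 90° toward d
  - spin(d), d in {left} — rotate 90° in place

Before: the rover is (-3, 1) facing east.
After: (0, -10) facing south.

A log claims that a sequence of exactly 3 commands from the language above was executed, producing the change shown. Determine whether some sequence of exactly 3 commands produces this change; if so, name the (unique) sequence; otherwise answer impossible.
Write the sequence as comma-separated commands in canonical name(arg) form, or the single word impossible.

key: running straight(4) before arc(right, 3) would end elsewhere — order is forced
start: (-3, 1) facing east
t=1 arc(right, 3) ⇒ (0, -2) facing south
t=2 straight(4) ⇒ (0, -6) facing south
t=3 straight(4) ⇒ (0, -10) facing south
no other 3-command option fits: unique.

arc(right, 3), straight(4), straight(4)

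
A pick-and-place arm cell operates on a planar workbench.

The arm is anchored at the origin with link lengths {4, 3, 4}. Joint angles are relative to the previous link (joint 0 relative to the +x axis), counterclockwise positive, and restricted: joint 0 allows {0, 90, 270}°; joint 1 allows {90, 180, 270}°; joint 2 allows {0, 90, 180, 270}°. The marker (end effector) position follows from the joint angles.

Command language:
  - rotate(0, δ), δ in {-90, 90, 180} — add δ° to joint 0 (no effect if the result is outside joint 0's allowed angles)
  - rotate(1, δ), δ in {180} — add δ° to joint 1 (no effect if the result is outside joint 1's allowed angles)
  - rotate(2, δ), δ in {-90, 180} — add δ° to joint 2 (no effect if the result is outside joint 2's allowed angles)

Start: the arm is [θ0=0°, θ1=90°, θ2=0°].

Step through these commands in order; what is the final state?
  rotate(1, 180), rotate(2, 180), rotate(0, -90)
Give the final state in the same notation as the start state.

[θ0=270°, θ1=270°, θ2=180°]

begin: [θ0=0°, θ1=90°, θ2=0°]
step 1 (rotate(1, 180)): [θ0=0°, θ1=270°, θ2=0°]
step 2 (rotate(2, 180)): [θ0=0°, θ1=270°, θ2=180°]
step 3 (rotate(0, -90)): [θ0=270°, θ1=270°, θ2=180°]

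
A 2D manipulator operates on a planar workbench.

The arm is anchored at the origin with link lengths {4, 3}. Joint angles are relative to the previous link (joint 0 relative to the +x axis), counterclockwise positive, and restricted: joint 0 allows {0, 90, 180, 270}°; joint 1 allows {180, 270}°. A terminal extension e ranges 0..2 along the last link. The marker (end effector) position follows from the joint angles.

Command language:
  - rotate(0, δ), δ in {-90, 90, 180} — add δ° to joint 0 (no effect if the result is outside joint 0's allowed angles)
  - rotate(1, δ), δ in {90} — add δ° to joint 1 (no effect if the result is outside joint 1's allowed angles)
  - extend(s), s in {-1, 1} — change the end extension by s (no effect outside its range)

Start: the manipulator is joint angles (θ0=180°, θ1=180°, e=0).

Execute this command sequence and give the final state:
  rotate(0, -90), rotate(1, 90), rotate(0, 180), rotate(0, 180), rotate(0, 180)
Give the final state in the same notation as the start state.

joint angles (θ0=270°, θ1=270°, e=0)

t0: joint angles (θ0=180°, θ1=180°, e=0)
step 1 (rotate(0, -90)): joint angles (θ0=90°, θ1=180°, e=0)
step 2 (rotate(1, 90)): joint angles (θ0=90°, θ1=270°, e=0)
step 3 (rotate(0, 180)): joint angles (θ0=270°, θ1=270°, e=0)
step 4 (rotate(0, 180)): joint angles (θ0=90°, θ1=270°, e=0)
step 5 (rotate(0, 180)): joint angles (θ0=270°, θ1=270°, e=0)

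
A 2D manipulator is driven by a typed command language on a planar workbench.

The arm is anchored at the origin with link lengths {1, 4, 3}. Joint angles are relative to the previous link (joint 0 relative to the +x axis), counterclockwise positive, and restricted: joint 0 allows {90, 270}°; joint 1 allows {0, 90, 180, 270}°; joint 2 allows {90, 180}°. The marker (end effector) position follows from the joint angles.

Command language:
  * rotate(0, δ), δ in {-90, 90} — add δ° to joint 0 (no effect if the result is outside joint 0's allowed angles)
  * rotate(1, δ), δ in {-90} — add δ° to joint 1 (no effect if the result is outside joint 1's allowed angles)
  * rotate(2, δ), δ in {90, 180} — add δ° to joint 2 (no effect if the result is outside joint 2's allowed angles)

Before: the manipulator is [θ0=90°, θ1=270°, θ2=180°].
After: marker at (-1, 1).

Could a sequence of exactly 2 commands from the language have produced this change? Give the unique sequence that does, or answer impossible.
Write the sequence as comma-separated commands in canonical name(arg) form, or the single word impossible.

rotate(1, -90), rotate(1, -90)

start: [θ0=90°, θ1=270°, θ2=180°]
1. rotate(1, -90) → [θ0=90°, θ1=180°, θ2=180°]
2. rotate(1, -90) → [θ0=90°, θ1=90°, θ2=180°]
all 25 alternatives checked — unique.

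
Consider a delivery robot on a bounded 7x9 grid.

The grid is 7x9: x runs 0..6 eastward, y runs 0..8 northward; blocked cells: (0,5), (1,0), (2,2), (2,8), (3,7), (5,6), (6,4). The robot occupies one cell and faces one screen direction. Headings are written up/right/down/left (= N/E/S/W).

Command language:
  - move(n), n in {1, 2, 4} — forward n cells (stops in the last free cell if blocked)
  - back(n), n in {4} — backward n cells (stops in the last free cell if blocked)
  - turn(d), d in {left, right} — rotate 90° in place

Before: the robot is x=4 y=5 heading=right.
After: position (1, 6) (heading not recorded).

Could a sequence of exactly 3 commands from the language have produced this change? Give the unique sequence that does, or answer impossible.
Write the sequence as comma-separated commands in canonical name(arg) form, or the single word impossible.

back(4), turn(left), move(1)

key: back(4) is stopped early by the blocked cell at (0,5)
t0: x=4 y=5 heading=right
[1] after back(4): x=1 y=5 heading=right
[2] after turn(left): x=1 y=5 heading=up
[3] after move(1): x=1 y=6 heading=up
uniquely the one of 216 3-step routes that fits.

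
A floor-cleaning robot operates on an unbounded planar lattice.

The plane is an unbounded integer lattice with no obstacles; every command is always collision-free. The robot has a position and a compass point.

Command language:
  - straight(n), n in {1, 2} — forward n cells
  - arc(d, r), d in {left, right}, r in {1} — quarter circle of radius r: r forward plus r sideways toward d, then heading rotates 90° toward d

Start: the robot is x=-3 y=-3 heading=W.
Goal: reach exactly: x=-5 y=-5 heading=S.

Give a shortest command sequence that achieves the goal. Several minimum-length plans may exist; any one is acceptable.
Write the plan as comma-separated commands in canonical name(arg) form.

straight(1), arc(left, 1), straight(1)

start: x=-3 y=-3 heading=W
1. straight(1) → x=-4 y=-3 heading=W
2. arc(left, 1) → x=-5 y=-4 heading=S
3. straight(1) → x=-5 y=-5 heading=S
minimal: 3 command(s), checked below 3.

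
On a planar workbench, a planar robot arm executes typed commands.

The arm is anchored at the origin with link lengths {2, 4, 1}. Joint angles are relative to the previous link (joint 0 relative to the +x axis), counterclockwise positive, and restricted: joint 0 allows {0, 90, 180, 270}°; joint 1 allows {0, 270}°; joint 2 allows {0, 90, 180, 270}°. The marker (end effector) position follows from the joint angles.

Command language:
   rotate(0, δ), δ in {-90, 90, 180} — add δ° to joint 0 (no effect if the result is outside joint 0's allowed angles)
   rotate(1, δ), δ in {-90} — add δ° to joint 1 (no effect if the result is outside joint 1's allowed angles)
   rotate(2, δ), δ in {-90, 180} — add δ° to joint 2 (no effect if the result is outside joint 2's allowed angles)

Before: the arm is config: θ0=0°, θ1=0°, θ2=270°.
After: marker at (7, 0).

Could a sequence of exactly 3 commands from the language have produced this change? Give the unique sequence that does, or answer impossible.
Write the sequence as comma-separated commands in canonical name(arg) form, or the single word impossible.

t0: config: θ0=0°, θ1=0°, θ2=270°
step 1 (rotate(2, -90)): config: θ0=0°, θ1=0°, θ2=180°
step 2 (rotate(2, -90)): config: θ0=0°, θ1=0°, θ2=90°
step 3 (rotate(2, -90)): config: θ0=0°, θ1=0°, θ2=0°
all 216 alternatives checked — unique.

rotate(2, -90), rotate(2, -90), rotate(2, -90)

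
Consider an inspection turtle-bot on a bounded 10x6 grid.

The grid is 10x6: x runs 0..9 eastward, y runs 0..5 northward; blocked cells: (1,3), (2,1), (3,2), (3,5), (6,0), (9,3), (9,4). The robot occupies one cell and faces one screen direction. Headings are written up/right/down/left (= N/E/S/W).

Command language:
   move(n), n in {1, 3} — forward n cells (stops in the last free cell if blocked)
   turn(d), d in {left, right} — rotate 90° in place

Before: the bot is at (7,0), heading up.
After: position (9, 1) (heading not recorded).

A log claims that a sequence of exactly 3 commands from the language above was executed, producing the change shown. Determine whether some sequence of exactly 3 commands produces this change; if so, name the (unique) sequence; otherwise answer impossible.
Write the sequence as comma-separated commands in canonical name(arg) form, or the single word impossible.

move(1), turn(right), move(3)

key: move(3) runs into the grid edge before its full distance
begin: at (7,0), heading up
1. move(1) → at (7,1), heading up
2. turn(right) → at (7,1), heading right
3. move(3) → at (9,1), heading right
uniquely the one of 64 3-step routes that fits.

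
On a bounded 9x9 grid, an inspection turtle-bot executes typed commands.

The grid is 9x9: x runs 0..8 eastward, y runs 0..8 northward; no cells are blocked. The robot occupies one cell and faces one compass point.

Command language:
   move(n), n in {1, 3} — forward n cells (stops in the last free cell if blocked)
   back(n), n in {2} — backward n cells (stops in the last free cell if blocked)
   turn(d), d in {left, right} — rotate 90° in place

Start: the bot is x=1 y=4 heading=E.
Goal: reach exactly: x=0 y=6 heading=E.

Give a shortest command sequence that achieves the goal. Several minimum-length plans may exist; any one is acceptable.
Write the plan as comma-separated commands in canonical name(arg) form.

back(2), turn(right), back(2), turn(left)

start: x=1 y=4 heading=E
step 1 (back(2)): x=0 y=4 heading=E
step 2 (turn(right)): x=0 y=4 heading=S
step 3 (back(2)): x=0 y=6 heading=S
step 4 (turn(left)): x=0 y=6 heading=E
shorter routes all fall short; 4 is best.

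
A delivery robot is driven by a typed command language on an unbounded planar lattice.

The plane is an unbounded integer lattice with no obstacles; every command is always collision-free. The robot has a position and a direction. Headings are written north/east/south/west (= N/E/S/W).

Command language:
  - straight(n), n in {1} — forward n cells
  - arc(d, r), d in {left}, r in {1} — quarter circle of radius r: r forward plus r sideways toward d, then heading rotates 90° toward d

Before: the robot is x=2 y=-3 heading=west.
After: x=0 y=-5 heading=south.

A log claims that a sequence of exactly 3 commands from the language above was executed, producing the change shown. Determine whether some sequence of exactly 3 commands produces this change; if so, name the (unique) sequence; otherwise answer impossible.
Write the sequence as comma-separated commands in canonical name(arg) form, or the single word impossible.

key: cell and facing (now S) both changed — the 3 commands mix motion and turning
from: x=2 y=-3 heading=west
1. straight(1) → x=1 y=-3 heading=west
2. arc(left, 1) → x=0 y=-4 heading=south
3. straight(1) → x=0 y=-5 heading=south
uniquely the one of 8 3-step routes that fits.

straight(1), arc(left, 1), straight(1)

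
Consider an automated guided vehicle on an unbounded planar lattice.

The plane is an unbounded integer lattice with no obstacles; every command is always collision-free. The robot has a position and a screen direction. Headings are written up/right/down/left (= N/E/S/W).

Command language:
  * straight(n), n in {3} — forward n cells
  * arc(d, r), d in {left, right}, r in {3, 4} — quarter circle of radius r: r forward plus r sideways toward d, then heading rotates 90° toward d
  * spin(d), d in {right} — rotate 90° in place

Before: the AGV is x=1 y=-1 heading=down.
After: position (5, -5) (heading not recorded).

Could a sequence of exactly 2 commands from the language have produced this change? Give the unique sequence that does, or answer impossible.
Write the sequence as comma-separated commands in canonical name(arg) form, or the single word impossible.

key: order matters: swapping arc(left, 4) and spin(right) lands elsewhere
initial: x=1 y=-1 heading=down
t=1 arc(left, 4) ⇒ x=5 y=-5 heading=right
t=2 spin(right) ⇒ x=5 y=-5 heading=down
no other 2-command option fits: unique.

arc(left, 4), spin(right)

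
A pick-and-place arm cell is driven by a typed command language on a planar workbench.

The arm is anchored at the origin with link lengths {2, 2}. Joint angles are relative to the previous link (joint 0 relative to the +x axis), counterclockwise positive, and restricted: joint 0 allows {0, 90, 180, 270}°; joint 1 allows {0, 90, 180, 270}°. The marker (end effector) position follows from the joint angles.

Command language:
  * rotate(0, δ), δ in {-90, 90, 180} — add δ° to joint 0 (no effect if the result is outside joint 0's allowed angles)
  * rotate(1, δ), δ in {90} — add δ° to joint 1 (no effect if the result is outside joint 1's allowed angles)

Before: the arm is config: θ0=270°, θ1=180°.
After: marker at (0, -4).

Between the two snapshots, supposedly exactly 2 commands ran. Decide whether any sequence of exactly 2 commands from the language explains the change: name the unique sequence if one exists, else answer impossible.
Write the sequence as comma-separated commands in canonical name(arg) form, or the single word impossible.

t0: config: θ0=270°, θ1=180°
1. rotate(1, 90) → config: θ0=270°, θ1=270°
2. rotate(1, 90) → config: θ0=270°, θ1=0°
uniquely the one of 16 2-step routes that fits.

rotate(1, 90), rotate(1, 90)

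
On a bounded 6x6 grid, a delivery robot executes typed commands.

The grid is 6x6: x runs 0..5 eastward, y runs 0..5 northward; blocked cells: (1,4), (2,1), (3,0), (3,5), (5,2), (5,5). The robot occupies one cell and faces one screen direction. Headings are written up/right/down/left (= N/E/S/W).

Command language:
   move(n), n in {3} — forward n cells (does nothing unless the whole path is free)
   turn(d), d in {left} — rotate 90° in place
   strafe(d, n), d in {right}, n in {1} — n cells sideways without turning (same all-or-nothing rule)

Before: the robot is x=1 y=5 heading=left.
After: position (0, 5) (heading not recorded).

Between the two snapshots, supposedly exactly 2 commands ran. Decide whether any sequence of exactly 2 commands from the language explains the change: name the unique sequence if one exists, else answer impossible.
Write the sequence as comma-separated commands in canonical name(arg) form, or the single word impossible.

turn(left), strafe(right, 1)

key: running strafe(right, 1) before turn(left) would end elsewhere — order is forced
start: x=1 y=5 heading=left
[1] after turn(left): x=1 y=5 heading=down
[2] after strafe(right, 1): x=0 y=5 heading=down
no rival 2-sequence matches.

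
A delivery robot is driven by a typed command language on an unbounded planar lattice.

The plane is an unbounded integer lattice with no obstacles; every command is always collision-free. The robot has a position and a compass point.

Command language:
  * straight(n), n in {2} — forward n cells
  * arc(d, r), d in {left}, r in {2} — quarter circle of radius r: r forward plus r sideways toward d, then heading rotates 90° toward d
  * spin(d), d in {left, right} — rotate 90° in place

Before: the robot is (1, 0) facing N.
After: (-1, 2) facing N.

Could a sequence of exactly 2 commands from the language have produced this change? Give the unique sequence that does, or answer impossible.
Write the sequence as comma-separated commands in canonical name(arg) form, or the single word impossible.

key: order matters: swapping arc(left, 2) and spin(right) lands elsewhere
initial: (1, 0) facing N
[1] after arc(left, 2): (-1, 2) facing W
[2] after spin(right): (-1, 2) facing N
no other 2-command option fits: unique.

arc(left, 2), spin(right)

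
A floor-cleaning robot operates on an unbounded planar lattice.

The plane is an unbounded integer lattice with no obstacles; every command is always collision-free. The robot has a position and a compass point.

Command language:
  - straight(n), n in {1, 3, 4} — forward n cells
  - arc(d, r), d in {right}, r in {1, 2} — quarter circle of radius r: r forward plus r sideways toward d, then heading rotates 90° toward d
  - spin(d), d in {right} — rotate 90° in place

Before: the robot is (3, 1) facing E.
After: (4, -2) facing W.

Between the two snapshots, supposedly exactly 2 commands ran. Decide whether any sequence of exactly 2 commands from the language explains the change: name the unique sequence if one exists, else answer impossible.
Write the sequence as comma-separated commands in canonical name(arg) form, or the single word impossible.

arc(right, 2), arc(right, 1)

key: position moved to (4,-2) AND the heading swung to W — translation plus rotation needed
begin: (3, 1) facing E
t=1 arc(right, 2) ⇒ (5, -1) facing S
t=2 arc(right, 1) ⇒ (4, -2) facing W
no rival 2-sequence matches.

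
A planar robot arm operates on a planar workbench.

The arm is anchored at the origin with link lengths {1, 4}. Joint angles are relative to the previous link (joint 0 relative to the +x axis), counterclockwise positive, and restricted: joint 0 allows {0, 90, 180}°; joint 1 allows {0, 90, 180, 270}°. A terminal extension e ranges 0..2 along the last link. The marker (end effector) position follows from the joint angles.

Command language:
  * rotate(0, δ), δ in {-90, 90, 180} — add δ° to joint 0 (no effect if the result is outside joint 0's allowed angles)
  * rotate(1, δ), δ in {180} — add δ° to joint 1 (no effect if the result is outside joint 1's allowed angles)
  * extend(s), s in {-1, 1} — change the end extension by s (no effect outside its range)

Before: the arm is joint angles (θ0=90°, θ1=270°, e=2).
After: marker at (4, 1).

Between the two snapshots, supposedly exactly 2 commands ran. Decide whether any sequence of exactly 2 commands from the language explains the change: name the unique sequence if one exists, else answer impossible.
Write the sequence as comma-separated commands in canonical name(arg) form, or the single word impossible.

extend(-1), extend(-1)

from: joint angles (θ0=90°, θ1=270°, e=2)
1. extend(-1) → joint angles (θ0=90°, θ1=270°, e=1)
2. extend(-1) → joint angles (θ0=90°, θ1=270°, e=0)
no rival 2-sequence matches.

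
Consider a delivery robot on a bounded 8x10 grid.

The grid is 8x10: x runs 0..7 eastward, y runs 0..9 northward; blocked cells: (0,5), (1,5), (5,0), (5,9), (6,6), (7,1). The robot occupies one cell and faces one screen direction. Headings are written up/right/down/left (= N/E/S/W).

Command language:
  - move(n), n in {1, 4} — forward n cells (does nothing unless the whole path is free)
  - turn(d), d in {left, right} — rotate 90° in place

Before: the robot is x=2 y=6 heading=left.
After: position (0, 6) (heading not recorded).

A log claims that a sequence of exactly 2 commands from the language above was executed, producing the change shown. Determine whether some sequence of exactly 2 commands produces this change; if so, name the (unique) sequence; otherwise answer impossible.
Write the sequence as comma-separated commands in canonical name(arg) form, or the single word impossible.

begin: x=2 y=6 heading=left
[1] after move(1): x=1 y=6 heading=left
[2] after move(1): x=0 y=6 heading=left
no other 2-command option fits: unique.

move(1), move(1)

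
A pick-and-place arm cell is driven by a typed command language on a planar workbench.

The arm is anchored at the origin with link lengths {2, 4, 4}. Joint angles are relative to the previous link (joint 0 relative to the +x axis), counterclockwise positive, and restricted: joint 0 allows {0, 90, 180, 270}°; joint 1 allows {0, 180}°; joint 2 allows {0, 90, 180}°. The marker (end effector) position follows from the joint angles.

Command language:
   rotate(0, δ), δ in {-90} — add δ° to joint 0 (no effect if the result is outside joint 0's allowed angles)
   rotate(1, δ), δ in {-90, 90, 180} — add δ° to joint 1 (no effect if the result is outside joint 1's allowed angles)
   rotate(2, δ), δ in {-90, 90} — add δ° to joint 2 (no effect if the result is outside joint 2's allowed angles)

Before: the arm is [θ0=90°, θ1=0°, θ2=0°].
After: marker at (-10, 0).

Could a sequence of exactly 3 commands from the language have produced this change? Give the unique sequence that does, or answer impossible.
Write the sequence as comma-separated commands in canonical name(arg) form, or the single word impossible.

rotate(0, -90), rotate(0, -90), rotate(0, -90)

t0: [θ0=90°, θ1=0°, θ2=0°]
1. rotate(0, -90) → [θ0=0°, θ1=0°, θ2=0°]
2. rotate(0, -90) → [θ0=270°, θ1=0°, θ2=0°]
3. rotate(0, -90) → [θ0=180°, θ1=0°, θ2=0°]
uniquely the one of 216 3-step routes that fits.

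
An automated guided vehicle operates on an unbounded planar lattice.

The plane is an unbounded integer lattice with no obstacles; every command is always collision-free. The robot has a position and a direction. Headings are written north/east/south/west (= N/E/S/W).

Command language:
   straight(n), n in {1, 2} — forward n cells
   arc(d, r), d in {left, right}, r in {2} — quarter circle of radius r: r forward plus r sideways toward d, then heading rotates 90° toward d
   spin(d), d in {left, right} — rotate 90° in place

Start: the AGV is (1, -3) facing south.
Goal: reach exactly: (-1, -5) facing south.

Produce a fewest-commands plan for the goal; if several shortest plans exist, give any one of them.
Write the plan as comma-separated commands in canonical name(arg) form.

spin(right), arc(left, 2)

begin: (1, -3) facing south
[1] after spin(right): (1, -3) facing west
[2] after arc(left, 2): (-1, -5) facing south
no 1-step plan works, so 2 is optimal.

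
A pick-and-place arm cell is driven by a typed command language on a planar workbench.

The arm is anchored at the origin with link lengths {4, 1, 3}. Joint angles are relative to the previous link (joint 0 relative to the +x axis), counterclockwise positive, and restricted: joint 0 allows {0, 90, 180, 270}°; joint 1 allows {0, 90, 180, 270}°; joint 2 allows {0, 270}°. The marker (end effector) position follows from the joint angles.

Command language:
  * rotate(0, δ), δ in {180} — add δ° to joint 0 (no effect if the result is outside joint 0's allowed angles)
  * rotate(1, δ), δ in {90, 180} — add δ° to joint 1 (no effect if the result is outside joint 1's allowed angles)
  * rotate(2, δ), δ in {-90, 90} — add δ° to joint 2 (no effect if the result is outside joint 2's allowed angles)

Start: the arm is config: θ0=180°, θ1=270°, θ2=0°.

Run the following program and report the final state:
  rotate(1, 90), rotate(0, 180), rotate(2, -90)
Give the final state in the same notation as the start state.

t0: config: θ0=180°, θ1=270°, θ2=0°
[1] after rotate(1, 90): config: θ0=180°, θ1=0°, θ2=0°
[2] after rotate(0, 180): config: θ0=0°, θ1=0°, θ2=0°
[3] after rotate(2, -90): config: θ0=0°, θ1=0°, θ2=270°

config: θ0=0°, θ1=0°, θ2=270°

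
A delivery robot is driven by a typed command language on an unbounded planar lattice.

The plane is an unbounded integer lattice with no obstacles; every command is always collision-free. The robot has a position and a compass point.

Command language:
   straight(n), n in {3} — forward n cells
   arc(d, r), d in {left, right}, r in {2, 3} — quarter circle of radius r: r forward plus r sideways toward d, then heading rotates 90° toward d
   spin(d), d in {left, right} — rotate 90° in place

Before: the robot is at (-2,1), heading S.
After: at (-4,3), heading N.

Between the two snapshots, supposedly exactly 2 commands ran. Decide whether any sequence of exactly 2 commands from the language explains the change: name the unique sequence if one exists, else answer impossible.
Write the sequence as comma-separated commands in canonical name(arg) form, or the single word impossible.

spin(right), arc(right, 2)

key: running arc(right, 2) before spin(right) would end elsewhere — order is forced
start: at (-2,1), heading S
t=1 spin(right) ⇒ at (-2,1), heading W
t=2 arc(right, 2) ⇒ at (-4,3), heading N
no other 2-command option fits: unique.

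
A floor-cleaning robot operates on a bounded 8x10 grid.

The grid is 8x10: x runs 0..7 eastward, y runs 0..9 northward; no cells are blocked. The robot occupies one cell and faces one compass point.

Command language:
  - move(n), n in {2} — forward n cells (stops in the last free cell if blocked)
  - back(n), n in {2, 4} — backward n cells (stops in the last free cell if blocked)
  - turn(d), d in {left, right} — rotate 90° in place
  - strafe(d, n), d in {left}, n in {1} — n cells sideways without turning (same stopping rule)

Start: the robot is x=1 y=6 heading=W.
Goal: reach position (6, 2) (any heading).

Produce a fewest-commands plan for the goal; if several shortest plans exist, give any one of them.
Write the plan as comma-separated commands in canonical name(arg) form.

back(4), turn(left), move(2), move(2), strafe(left, 1)

t0: x=1 y=6 heading=W
t=1 back(4) ⇒ x=5 y=6 heading=W
t=2 turn(left) ⇒ x=5 y=6 heading=S
t=3 move(2) ⇒ x=5 y=4 heading=S
t=4 move(2) ⇒ x=5 y=2 heading=S
t=5 strafe(left, 1) ⇒ x=6 y=2 heading=S
minimal: 5 command(s), checked below 5.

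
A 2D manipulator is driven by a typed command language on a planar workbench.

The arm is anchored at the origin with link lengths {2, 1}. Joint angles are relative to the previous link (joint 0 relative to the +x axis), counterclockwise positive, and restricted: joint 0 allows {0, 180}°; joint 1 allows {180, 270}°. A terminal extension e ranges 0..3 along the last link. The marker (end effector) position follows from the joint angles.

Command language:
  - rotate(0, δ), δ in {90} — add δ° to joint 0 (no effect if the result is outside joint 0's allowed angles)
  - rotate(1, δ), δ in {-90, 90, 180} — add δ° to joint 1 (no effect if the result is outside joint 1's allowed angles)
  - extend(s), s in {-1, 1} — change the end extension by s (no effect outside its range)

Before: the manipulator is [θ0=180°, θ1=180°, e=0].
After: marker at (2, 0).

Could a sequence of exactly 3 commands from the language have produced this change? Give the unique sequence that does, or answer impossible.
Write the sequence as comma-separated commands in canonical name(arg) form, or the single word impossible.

t0: [θ0=180°, θ1=180°, e=0]
1. extend(1) → [θ0=180°, θ1=180°, e=1]
2. extend(1) → [θ0=180°, θ1=180°, e=2]
3. extend(1) → [θ0=180°, θ1=180°, e=3]
uniquely the one of 216 3-step routes that fits.

extend(1), extend(1), extend(1)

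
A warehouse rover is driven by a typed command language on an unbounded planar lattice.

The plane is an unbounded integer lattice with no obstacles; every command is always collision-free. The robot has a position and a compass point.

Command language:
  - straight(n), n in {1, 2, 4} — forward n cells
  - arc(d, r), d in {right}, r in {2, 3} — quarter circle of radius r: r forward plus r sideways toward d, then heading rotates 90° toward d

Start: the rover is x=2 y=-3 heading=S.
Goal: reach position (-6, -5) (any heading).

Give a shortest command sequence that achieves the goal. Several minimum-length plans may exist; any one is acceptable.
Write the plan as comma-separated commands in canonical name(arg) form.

arc(right, 2), straight(2), straight(4)

start: x=2 y=-3 heading=S
t=1 arc(right, 2) ⇒ x=0 y=-5 heading=W
t=2 straight(2) ⇒ x=-2 y=-5 heading=W
t=3 straight(4) ⇒ x=-6 y=-5 heading=W
nothing shorter than 3 reaches the goal.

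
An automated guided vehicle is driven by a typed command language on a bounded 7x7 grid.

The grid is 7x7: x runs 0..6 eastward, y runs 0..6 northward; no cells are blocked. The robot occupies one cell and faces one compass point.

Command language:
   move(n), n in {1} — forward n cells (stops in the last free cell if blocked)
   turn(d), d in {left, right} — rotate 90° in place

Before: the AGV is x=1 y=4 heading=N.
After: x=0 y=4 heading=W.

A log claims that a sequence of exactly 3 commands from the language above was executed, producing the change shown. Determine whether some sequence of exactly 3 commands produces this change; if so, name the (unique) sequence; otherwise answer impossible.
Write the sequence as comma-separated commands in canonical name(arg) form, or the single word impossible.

turn(left), move(1), move(1)

key: order matters: swapping turn(left) and move(1) lands elsewhere
start: x=1 y=4 heading=N
step 1 (turn(left)): x=1 y=4 heading=W
step 2 (move(1)): x=0 y=4 heading=W
step 3 (move(1)): x=0 y=4 heading=W
no other 3-command option fits: unique.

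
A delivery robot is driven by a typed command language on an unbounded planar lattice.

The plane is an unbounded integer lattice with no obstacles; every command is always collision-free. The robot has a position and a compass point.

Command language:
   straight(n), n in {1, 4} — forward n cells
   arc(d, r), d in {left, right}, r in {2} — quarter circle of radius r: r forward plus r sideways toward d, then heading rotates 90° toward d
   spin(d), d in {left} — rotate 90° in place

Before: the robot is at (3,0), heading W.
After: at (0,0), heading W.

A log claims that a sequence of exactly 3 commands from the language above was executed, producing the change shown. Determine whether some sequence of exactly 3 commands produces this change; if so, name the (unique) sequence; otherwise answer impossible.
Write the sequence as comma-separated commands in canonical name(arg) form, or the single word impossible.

key: heading stays W — no command in the sequence turns
from: at (3,0), heading W
1. straight(1) → at (2,0), heading W
2. straight(1) → at (1,0), heading W
3. straight(1) → at (0,0), heading W
all 125 alternatives checked — unique.

straight(1), straight(1), straight(1)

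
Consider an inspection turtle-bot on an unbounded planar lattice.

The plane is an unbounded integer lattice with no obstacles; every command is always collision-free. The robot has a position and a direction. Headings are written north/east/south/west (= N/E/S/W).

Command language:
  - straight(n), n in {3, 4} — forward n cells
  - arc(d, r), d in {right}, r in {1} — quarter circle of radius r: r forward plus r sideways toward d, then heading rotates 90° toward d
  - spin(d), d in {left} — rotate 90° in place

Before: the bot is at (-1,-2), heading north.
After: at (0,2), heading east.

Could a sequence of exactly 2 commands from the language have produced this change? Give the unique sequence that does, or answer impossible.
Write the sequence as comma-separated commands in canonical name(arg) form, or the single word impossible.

straight(3), arc(right, 1)

key: cell and facing (now E) both changed — the 2 commands mix motion and turning
t0: at (-1,-2), heading north
1. straight(3) → at (-1,1), heading north
2. arc(right, 1) → at (0,2), heading east
uniquely the one of 16 2-step routes that fits.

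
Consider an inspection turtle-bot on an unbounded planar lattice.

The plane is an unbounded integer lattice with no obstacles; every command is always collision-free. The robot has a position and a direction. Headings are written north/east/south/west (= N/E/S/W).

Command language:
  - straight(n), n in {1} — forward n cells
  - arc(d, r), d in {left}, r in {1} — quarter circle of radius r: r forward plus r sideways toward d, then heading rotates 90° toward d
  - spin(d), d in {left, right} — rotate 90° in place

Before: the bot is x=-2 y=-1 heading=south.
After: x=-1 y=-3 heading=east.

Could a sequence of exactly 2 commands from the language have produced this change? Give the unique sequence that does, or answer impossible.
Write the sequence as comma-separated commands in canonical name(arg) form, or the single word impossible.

straight(1), arc(left, 1)

key: cell and facing (now E) both changed — the 2 commands mix motion and turning
begin: x=-2 y=-1 heading=south
[1] after straight(1): x=-2 y=-2 heading=south
[2] after arc(left, 1): x=-1 y=-3 heading=east
all 16 alternatives checked — unique.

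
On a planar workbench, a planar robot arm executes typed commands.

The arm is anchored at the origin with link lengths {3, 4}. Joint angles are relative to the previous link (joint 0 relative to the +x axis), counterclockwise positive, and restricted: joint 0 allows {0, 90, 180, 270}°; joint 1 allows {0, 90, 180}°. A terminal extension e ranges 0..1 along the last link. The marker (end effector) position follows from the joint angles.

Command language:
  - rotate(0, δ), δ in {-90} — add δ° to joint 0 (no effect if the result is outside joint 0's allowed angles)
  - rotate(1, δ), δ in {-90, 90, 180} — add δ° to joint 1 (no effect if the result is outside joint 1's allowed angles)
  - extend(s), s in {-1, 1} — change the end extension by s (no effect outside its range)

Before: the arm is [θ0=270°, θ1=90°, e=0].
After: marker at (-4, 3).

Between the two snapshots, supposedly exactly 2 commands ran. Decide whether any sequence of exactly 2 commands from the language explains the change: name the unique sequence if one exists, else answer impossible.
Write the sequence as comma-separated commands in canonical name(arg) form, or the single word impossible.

rotate(0, -90), rotate(0, -90)

initial: [θ0=270°, θ1=90°, e=0]
step 1 (rotate(0, -90)): [θ0=180°, θ1=90°, e=0]
step 2 (rotate(0, -90)): [θ0=90°, θ1=90°, e=0]
all 36 alternatives checked — unique.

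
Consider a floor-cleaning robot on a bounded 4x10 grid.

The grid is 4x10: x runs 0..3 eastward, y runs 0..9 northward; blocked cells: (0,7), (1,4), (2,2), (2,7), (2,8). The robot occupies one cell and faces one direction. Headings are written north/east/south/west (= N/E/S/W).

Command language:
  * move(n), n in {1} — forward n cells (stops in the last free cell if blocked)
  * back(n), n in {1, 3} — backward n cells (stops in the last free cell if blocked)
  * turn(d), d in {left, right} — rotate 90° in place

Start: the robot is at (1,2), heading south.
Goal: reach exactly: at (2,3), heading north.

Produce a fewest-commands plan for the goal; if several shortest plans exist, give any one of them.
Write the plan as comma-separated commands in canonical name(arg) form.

begin: at (1,2), heading south
step 1 (back(1)): at (1,3), heading south
step 2 (turn(left)): at (1,3), heading east
step 3 (move(1)): at (2,3), heading east
step 4 (turn(left)): at (2,3), heading north
nothing shorter than 4 reaches the goal.

back(1), turn(left), move(1), turn(left)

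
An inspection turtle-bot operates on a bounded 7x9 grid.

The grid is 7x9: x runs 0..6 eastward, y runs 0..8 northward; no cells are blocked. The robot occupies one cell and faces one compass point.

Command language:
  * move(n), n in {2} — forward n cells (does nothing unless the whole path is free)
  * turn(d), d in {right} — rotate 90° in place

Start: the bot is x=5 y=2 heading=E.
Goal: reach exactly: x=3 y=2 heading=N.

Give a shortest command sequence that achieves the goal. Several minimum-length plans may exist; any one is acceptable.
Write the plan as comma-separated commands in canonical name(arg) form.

start: x=5 y=2 heading=E
step 1 (turn(right)): x=5 y=2 heading=S
step 2 (turn(right)): x=5 y=2 heading=W
step 3 (move(2)): x=3 y=2 heading=W
step 4 (turn(right)): x=3 y=2 heading=N
nothing shorter than 4 reaches the goal.

turn(right), turn(right), move(2), turn(right)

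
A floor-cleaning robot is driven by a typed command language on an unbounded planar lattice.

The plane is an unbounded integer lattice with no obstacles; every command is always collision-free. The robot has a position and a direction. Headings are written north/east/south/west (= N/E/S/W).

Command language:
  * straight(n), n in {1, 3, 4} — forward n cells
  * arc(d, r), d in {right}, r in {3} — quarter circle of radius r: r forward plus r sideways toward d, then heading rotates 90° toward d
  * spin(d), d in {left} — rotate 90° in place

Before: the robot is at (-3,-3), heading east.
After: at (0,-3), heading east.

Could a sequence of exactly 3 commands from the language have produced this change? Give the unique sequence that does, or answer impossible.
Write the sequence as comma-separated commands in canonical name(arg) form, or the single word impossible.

key: still facing E at the end — nothing in the sequence rotates
from: at (-3,-3), heading east
step 1 (straight(1)): at (-2,-3), heading east
step 2 (straight(1)): at (-1,-3), heading east
step 3 (straight(1)): at (0,-3), heading east
no other 3-command option fits: unique.

straight(1), straight(1), straight(1)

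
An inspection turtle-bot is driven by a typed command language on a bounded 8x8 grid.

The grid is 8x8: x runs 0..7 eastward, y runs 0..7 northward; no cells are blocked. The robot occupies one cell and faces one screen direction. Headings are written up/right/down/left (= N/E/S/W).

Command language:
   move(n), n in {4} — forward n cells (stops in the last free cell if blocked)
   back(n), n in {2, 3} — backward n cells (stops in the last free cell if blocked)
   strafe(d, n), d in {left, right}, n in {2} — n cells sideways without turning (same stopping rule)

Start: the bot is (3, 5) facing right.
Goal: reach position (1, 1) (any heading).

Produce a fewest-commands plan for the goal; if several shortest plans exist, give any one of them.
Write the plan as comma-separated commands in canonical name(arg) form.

start: (3, 5) facing right
t=1 strafe(right, 2) ⇒ (3, 3) facing right
t=2 strafe(right, 2) ⇒ (3, 1) facing right
t=3 back(2) ⇒ (1, 1) facing right
no 2-step plan works, so 3 is optimal.

strafe(right, 2), strafe(right, 2), back(2)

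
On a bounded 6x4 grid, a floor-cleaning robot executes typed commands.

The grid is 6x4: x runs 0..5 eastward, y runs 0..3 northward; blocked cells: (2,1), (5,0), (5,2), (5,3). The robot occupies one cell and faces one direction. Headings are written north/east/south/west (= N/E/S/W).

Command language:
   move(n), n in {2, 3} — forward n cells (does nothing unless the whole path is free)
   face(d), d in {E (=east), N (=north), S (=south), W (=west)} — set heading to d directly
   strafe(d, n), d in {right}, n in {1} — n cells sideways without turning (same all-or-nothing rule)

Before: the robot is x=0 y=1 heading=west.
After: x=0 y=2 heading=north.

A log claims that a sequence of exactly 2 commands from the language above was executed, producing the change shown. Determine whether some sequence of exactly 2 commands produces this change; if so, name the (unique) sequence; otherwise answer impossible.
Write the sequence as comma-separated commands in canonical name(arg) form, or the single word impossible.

key: position moved to (0,2) AND the heading swung to N — translation plus rotation needed
initial: x=0 y=1 heading=west
t=1 strafe(right, 1) ⇒ x=0 y=2 heading=west
t=2 face(N) ⇒ x=0 y=2 heading=north
all 49 alternatives checked — unique.

strafe(right, 1), face(N)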